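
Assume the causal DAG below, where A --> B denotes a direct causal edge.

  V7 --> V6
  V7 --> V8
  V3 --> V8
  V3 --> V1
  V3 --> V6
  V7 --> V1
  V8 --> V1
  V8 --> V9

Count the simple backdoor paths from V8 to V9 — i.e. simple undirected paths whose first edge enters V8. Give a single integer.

A backdoor path from V8 to V9 is any simple undirected path whose first edge points into V8 (i.e. leaves V8 via a parent).
Parents of V8: {V3, V7}.
No simple path from any parent of V8 reaches V9 without revisiting V8, so there are no backdoor paths.

0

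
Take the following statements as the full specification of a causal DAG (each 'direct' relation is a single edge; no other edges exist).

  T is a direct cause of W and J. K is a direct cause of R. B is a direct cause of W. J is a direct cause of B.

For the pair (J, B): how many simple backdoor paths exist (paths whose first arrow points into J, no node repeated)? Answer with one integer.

A backdoor path from J to B is any simple undirected path whose first edge points into J (i.e. leaves J via a parent).
Parents of J: {T}.
Enumerating:
  P1: J <- T -> W <- B
That exhausts the simple backdoor paths. Count: 1.

1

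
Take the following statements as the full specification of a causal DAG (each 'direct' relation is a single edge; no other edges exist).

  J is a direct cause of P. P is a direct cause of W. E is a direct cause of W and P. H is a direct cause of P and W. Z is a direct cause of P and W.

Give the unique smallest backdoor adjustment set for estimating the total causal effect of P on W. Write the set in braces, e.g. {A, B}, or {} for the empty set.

{E, H, Z}

Variables eligible for adjustment (non-descendants of P, excluding P and W): {E, H, J, Z}.
Backdoor paths from P to W:
  P1: P <- E -> W
  P2: P <- Z -> W
  P3: P <- H -> W
The empty set is not sufficient: P1 (P <- E -> W) has no collider blocking it and no conditioned non-collider, so it is open.
Try {E, H, Z}:
  P1: blocked at fork node E ∈ conditioning set.
  P2: blocked at fork node Z ∈ conditioning set.
  P3: blocked at fork node H ∈ conditioning set.
{E, H, Z} contains no descendant of P and blocks every backdoor path.
Every element of {E, H, Z} is needed (dropping E leaves P1 open; dropping H leaves P3 open; dropping Z leaves P2 open), so no proper subset is valid.
Among all size-3 subsets of the eligible variables, only {E, H, Z} blocks every backdoor path, so it is the unique smallest valid adjustment set.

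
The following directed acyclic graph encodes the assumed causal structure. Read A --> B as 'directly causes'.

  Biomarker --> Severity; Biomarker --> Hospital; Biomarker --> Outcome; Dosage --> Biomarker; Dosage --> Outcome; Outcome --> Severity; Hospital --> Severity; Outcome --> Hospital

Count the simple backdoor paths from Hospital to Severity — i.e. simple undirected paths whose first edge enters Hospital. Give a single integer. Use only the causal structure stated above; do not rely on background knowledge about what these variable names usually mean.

A backdoor path from Hospital to Severity is any simple undirected path whose first edge points into Hospital (i.e. leaves Hospital via a parent).
Parents of Hospital: {Biomarker, Outcome}.
Enumerating:
  P1: Hospital <- Biomarker <- Dosage -> Outcome -> Severity
  P2: Hospital <- Biomarker -> Outcome -> Severity
  P3: Hospital <- Biomarker -> Severity
  P4: Hospital <- Outcome <- Dosage -> Biomarker -> Severity
  P5: Hospital <- Outcome <- Biomarker -> Severity
  P6: Hospital <- Outcome -> Severity
That exhausts the simple backdoor paths. Count: 6.

6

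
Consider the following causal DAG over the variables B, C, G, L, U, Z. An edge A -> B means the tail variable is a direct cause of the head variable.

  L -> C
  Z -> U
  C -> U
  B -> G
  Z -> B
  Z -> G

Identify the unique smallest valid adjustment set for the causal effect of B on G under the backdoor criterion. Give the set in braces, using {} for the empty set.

{Z}

Variables eligible for adjustment (non-descendants of B, excluding B and G): {C, L, U, Z}.
Backdoor paths from B to G:
  P1: B <- Z -> G
The empty set is not sufficient: P1 (B <- Z -> G) has no collider blocking it and no conditioned non-collider, so it is open.
Try {Z}:
  P1: blocked at fork node Z ∈ conditioning set.
{Z} contains no descendant of B and blocks every backdoor path.
No other singleton works — e.g. {L} leaves P1 open — so {Z} is the unique smallest valid adjustment set.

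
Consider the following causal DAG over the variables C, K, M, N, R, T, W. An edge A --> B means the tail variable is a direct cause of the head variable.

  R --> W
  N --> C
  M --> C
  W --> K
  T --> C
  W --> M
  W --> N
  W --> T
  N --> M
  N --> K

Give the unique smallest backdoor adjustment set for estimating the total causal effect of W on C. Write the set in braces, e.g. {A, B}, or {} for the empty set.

{}

Variables eligible for adjustment (non-descendants of W, excluding W and C): {R}.
Backdoor paths from W to C:
  (none)
With no backdoor paths the empty set already satisfies the criterion, and it is trivially minimal.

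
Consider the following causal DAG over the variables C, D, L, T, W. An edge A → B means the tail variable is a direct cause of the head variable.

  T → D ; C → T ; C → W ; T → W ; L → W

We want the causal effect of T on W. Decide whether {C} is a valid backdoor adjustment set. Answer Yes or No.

Yes

Backdoor paths from T to W (paths whose first edge points into T):
  P1: T <- C -> W
Condition 1 (no descendant of T in the set): holds — descendants of T are {D, W}; none are in {C}.
Condition 2 (every backdoor path blocked by {C}):
  P1: blocked at fork node C ∈ conditioning set.
{C} satisfies the backdoor criterion.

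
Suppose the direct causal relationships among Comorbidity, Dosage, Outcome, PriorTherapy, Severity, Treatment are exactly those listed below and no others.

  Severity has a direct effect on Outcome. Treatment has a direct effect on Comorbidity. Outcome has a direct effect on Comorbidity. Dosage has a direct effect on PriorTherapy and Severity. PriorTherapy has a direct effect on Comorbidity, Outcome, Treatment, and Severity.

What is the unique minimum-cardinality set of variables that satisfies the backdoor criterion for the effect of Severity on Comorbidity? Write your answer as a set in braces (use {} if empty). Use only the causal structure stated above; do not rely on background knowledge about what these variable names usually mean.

{PriorTherapy}

Variables eligible for adjustment (non-descendants of Severity, excluding Severity and Comorbidity): {Dosage, PriorTherapy, Treatment}.
Backdoor paths from Severity to Comorbidity:
  P1: Severity <- Dosage -> PriorTherapy -> Treatment -> Comorbidity
  P2: Severity <- Dosage -> PriorTherapy -> Outcome -> Comorbidity
  P3: Severity <- Dosage -> PriorTherapy -> Comorbidity
  P4: Severity <- PriorTherapy -> Treatment -> Comorbidity
  P5: Severity <- PriorTherapy -> Outcome -> Comorbidity
  P6: Severity <- PriorTherapy -> Comorbidity
The empty set is not sufficient: P1 (Severity <- Dosage -> PriorTherapy -> Treatment -> Comorbidity) has no collider blocking it and no conditioned non-collider, so it is open.
Try {PriorTherapy}:
  P1: blocked at chain node PriorTherapy ∈ conditioning set.
  P2: blocked at chain node PriorTherapy ∈ conditioning set.
  P3: blocked at chain node PriorTherapy ∈ conditioning set.
  P4: blocked at fork node PriorTherapy ∈ conditioning set.
  P5: blocked at fork node PriorTherapy ∈ conditioning set.
  P6: blocked at fork node PriorTherapy ∈ conditioning set.
{PriorTherapy} contains no descendant of Severity and blocks every backdoor path.
No other singleton works — e.g. {Dosage} leaves P4 open — so {PriorTherapy} is the unique smallest valid adjustment set.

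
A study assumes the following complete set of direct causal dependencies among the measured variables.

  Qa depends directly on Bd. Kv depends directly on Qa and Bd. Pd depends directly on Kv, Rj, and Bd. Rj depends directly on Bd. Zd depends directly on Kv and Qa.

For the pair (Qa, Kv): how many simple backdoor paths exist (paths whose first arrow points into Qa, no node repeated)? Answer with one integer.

3

A backdoor path from Qa to Kv is any simple undirected path whose first edge points into Qa (i.e. leaves Qa via a parent).
Parents of Qa: {Bd}.
Enumerating:
  P1: Qa <- Bd -> Kv
  P2: Qa <- Bd -> Rj -> Pd <- Kv
  P3: Qa <- Bd -> Pd <- Kv
That exhausts the simple backdoor paths. Count: 3.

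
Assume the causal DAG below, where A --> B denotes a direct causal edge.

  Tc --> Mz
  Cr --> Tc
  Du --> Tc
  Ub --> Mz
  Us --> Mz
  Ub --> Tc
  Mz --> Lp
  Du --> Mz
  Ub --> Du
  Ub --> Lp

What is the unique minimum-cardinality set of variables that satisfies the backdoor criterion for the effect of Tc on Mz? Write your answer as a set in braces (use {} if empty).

{Du, Ub}

Variables eligible for adjustment (non-descendants of Tc, excluding Tc and Mz): {Cr, Du, Ub, Us}.
Backdoor paths from Tc to Mz:
  P1: Tc <- Ub -> Du -> Mz
  P2: Tc <- Ub -> Mz
  P3: Tc <- Ub -> Lp <- Mz
  P4: Tc <- Du <- Ub -> Mz
  P5: Tc <- Du <- Ub -> Lp <- Mz
  P6: Tc <- Du -> Mz
The empty set is not sufficient: P1 (Tc <- Ub -> Du -> Mz) has no collider blocking it and no conditioned non-collider, so it is open.
Try {Du, Ub}:
  P1: blocked at fork node Ub ∈ conditioning set.
  P2: blocked at fork node Ub ∈ conditioning set.
  P3: blocked at fork node Ub ∈ conditioning set.
  P4: blocked at chain node Du ∈ conditioning set.
  P5: blocked at chain node Du ∈ conditioning set.
  P6: blocked at fork node Du ∈ conditioning set.
{Du, Ub} contains no descendant of Tc and blocks every backdoor path.
Every element of {Du, Ub} is needed (dropping Du leaves P6 open; dropping Ub leaves P2 open), so no proper subset is valid.
Among all size-2 subsets of the eligible variables, only {Du, Ub} blocks every backdoor path, so it is the unique smallest valid adjustment set.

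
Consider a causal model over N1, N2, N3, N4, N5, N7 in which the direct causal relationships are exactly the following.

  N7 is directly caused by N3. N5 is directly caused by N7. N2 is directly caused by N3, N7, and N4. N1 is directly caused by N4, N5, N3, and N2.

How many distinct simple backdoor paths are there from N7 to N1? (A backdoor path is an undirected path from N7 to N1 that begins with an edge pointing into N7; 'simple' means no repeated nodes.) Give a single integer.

A backdoor path from N7 to N1 is any simple undirected path whose first edge points into N7 (i.e. leaves N7 via a parent).
Parents of N7: {N3}.
Enumerating:
  P1: N7 <- N3 -> N2 <- N4 -> N1
  P2: N7 <- N3 -> N2 -> N1
  P3: N7 <- N3 -> N1
That exhausts the simple backdoor paths. Count: 3.

3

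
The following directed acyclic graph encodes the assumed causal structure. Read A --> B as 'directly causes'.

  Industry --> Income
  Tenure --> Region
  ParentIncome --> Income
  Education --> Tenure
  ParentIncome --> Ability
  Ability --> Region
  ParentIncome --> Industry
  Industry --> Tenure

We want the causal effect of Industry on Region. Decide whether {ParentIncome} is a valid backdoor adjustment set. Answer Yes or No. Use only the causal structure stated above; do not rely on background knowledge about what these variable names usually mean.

Backdoor paths from Industry to Region (paths whose first edge points into Industry):
  P1: Industry <- ParentIncome -> Ability -> Region
Condition 1 (no descendant of Industry in the set): holds — descendants of Industry are {Income, Region, Tenure}; none are in {ParentIncome}.
Condition 2 (every backdoor path blocked by {ParentIncome}):
  P1: blocked at fork node ParentIncome ∈ conditioning set.
{ParentIncome} satisfies the backdoor criterion.

Yes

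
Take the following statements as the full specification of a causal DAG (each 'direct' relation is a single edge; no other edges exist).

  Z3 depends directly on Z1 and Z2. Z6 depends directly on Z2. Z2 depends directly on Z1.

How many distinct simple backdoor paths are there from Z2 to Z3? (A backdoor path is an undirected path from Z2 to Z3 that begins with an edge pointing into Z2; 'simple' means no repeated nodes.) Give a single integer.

1

A backdoor path from Z2 to Z3 is any simple undirected path whose first edge points into Z2 (i.e. leaves Z2 via a parent).
Parents of Z2: {Z1}.
Enumerating:
  P1: Z2 <- Z1 -> Z3
That exhausts the simple backdoor paths. Count: 1.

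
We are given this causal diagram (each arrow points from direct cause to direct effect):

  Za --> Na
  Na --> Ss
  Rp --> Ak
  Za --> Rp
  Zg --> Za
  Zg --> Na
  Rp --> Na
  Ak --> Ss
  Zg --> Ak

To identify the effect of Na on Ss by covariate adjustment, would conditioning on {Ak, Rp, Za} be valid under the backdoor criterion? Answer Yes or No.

Yes

Backdoor paths from Na to Ss (paths whose first edge points into Na):
  P1: Na <- Zg -> Za -> Rp -> Ak -> Ss
  P2: Na <- Zg -> Ak -> Ss
  P3: Na <- Za <- Zg -> Ak -> Ss
  P4: Na <- Za -> Rp -> Ak -> Ss
  P5: Na <- Rp <- Za <- Zg -> Ak -> Ss
  P6: Na <- Rp -> Ak -> Ss
Condition 1 (no descendant of Na in the set): holds — descendants of Na are {Ss}; none are in {Ak, Rp, Za}.
Condition 2 (every backdoor path blocked by {Ak, Rp, Za}):
  P1: blocked at chain node Za ∈ conditioning set.
  P2: blocked at chain node Ak ∈ conditioning set.
  P3: blocked at chain node Za ∈ conditioning set.
  P4: blocked at fork node Za ∈ conditioning set.
  P5: blocked at chain node Rp ∈ conditioning set.
  P6: blocked at fork node Rp ∈ conditioning set.
{Ak, Rp, Za} satisfies the backdoor criterion.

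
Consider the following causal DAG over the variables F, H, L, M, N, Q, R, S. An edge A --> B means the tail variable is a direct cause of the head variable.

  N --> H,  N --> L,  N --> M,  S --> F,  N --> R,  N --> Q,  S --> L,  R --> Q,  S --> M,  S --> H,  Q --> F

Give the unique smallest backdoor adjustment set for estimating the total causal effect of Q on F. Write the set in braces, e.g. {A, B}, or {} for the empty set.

Variables eligible for adjustment (non-descendants of Q, excluding Q and F): {H, L, M, N, R, S}.
Backdoor paths from Q to F:
  P1: Q <- N -> H <- S -> F
  P2: Q <- N -> M <- S -> F
  P3: Q <- N -> L <- S -> F
  P4: Q <- R <- N -> H <- S -> F
  P5: Q <- R <- N -> M <- S -> F
  P6: Q <- R <- N -> L <- S -> F
Each backdoor path contains an unconditioned collider, so every path is already blocked with the empty conditioning set:
  P1: blocked at collider H (neither it nor any descendant is in the conditioning set).
  P2: blocked at collider M (neither it nor any descendant is in the conditioning set).
  P3: blocked at collider L (neither it nor any descendant is in the conditioning set).
  P4: blocked at collider H (neither it nor any descendant is in the conditioning set).
  P5: blocked at collider M (neither it nor any descendant is in the conditioning set).
  P6: blocked at collider L (neither it nor any descendant is in the conditioning set).
The empty set is therefore the unique smallest valid set.

{}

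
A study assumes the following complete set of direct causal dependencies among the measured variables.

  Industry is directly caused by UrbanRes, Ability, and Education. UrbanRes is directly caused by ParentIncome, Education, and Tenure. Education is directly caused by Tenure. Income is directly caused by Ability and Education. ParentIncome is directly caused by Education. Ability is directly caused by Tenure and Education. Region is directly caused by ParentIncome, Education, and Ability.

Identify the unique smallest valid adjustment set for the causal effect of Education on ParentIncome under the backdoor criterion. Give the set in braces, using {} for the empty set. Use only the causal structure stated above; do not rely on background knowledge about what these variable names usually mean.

Variables eligible for adjustment (non-descendants of Education, excluding Education and ParentIncome): {Tenure}.
Backdoor paths from Education to ParentIncome:
  P1: Education <- Tenure -> UrbanRes <- ParentIncome
  P2: Education <- Tenure -> UrbanRes -> Industry <- Ability -> Region <- ParentIncome
  P3: Education <- Tenure -> Ability -> Industry <- UrbanRes <- ParentIncome
  P4: Education <- Tenure -> Ability -> Region <- ParentIncome
Each backdoor path contains an unconditioned collider, so every path is already blocked with the empty conditioning set:
  P1: blocked at collider UrbanRes (neither it nor any descendant is in the conditioning set).
  P2: blocked at collider Industry (neither it nor any descendant is in the conditioning set).
  P3: blocked at collider Industry (neither it nor any descendant is in the conditioning set).
  P4: blocked at collider Region (neither it nor any descendant is in the conditioning set).
The empty set is therefore the unique smallest valid set.

{}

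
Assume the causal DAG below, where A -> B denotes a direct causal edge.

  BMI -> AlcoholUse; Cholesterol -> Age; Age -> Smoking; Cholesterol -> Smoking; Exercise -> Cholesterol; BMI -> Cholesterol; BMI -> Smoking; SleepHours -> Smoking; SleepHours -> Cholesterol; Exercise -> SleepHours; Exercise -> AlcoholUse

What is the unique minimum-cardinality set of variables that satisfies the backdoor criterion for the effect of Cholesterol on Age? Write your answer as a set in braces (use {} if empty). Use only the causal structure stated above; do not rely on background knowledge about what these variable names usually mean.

{}

Variables eligible for adjustment (non-descendants of Cholesterol, excluding Cholesterol and Age): {AlcoholUse, BMI, Exercise, SleepHours}.
Backdoor paths from Cholesterol to Age:
  P1: Cholesterol <- Exercise -> SleepHours -> Smoking <- Age
  P2: Cholesterol <- Exercise -> AlcoholUse <- BMI -> Smoking <- Age
  P3: Cholesterol <- SleepHours <- Exercise -> AlcoholUse <- BMI -> Smoking <- Age
  P4: Cholesterol <- SleepHours -> Smoking <- Age
  P5: Cholesterol <- BMI -> Smoking <- Age
  P6: Cholesterol <- BMI -> AlcoholUse <- Exercise -> SleepHours -> Smoking <- Age
Each backdoor path contains an unconditioned collider, so every path is already blocked with the empty conditioning set:
  P1: blocked at collider Smoking (neither it nor any descendant is in the conditioning set).
  P2: blocked at collider AlcoholUse (neither it nor any descendant is in the conditioning set).
  P3: blocked at collider AlcoholUse (neither it nor any descendant is in the conditioning set).
  P4: blocked at collider Smoking (neither it nor any descendant is in the conditioning set).
  P5: blocked at collider Smoking (neither it nor any descendant is in the conditioning set).
  P6: blocked at collider AlcoholUse (neither it nor any descendant is in the conditioning set).
The empty set is therefore the unique smallest valid set.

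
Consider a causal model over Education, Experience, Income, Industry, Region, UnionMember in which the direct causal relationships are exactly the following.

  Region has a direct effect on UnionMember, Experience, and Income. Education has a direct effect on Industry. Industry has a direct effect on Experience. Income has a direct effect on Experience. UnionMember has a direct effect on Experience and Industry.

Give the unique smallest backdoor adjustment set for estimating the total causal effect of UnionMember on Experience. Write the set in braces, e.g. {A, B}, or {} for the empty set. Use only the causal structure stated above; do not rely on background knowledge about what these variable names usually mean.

{Region}

Variables eligible for adjustment (non-descendants of UnionMember, excluding UnionMember and Experience): {Education, Income, Region}.
Backdoor paths from UnionMember to Experience:
  P1: UnionMember <- Region -> Income -> Experience
  P2: UnionMember <- Region -> Experience
The empty set is not sufficient: P1 (UnionMember <- Region -> Income -> Experience) has no collider blocking it and no conditioned non-collider, so it is open.
Try {Region}:
  P1: blocked at fork node Region ∈ conditioning set.
  P2: blocked at fork node Region ∈ conditioning set.
{Region} contains no descendant of UnionMember and blocks every backdoor path.
No other singleton works — e.g. {Income} leaves P2 open — so {Region} is the unique smallest valid adjustment set.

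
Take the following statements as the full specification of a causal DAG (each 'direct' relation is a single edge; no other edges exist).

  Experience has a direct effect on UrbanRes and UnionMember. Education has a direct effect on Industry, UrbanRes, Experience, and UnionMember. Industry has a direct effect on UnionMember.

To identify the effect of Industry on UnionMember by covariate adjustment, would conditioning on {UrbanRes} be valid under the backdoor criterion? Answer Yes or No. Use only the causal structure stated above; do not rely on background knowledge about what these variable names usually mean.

Backdoor paths from Industry to UnionMember (paths whose first edge points into Industry):
  P1: Industry <- Education -> Experience -> UnionMember
  P2: Industry <- Education -> UnionMember
  P3: Industry <- Education -> UrbanRes <- Experience -> UnionMember
Condition 1 (no descendant of Industry in the set): holds — descendants of Industry are {UnionMember}; none are in {UrbanRes}.
Condition 2 (every backdoor path blocked by {UrbanRes}):
  P1: open — no interior node is in the conditioning set.
  P2: open — no interior node is in the conditioning set.
  P3: open — collider(s) UrbanRes are conditioned on (or have a conditioned descendant) and no non-collider on the path is in the set.
{UrbanRes} does not satisfy the backdoor criterion.

No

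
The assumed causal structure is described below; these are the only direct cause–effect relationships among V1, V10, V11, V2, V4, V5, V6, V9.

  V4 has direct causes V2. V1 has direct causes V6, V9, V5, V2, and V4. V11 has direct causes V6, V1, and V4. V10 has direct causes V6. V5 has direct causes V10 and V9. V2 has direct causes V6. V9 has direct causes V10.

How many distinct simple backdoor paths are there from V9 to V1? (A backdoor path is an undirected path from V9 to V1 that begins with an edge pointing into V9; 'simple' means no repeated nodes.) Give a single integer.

A backdoor path from V9 to V1 is any simple undirected path whose first edge points into V9 (i.e. leaves V9 via a parent).
Parents of V9: {V10}.
Enumerating:
  P1: V9 <- V10 <- V6 -> V2 -> V4 -> V1
  P2: V9 <- V10 <- V6 -> V2 -> V4 -> V11 <- V1
  P3: V9 <- V10 <- V6 -> V2 -> V1
  P4: V9 <- V10 <- V6 -> V1
  P5: V9 <- V10 <- V6 -> V11 <- V4 <- V2 -> V1
  P6: V9 <- V10 <- V6 -> V11 <- V4 -> V1
  P7: V9 <- V10 <- V6 -> V11 <- V1
  P8: V9 <- V10 -> V5 -> V1
That exhausts the simple backdoor paths. Count: 8.

8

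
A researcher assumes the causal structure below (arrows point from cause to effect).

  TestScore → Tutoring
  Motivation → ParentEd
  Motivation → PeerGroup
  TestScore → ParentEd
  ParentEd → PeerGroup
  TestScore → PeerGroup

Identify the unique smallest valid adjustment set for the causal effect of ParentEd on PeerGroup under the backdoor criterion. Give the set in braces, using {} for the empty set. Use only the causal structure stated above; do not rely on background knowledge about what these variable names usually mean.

{Motivation, TestScore}

Variables eligible for adjustment (non-descendants of ParentEd, excluding ParentEd and PeerGroup): {Motivation, TestScore, Tutoring}.
Backdoor paths from ParentEd to PeerGroup:
  P1: ParentEd <- TestScore -> PeerGroup
  P2: ParentEd <- Motivation -> PeerGroup
The empty set is not sufficient: P1 (ParentEd <- TestScore -> PeerGroup) has no collider blocking it and no conditioned non-collider, so it is open.
Try {Motivation, TestScore}:
  P1: blocked at fork node TestScore ∈ conditioning set.
  P2: blocked at fork node Motivation ∈ conditioning set.
{Motivation, TestScore} contains no descendant of ParentEd and blocks every backdoor path.
Every element of {Motivation, TestScore} is needed (dropping Motivation leaves P2 open; dropping TestScore leaves P1 open), so no proper subset is valid.
Among all size-2 subsets of the eligible variables, only {Motivation, TestScore} blocks every backdoor path, so it is the unique smallest valid adjustment set.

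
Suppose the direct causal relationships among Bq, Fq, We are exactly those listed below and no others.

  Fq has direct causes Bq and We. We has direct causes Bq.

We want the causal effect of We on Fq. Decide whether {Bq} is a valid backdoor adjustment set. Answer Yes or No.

Yes

Backdoor paths from We to Fq (paths whose first edge points into We):
  P1: We <- Bq -> Fq
Condition 1 (no descendant of We in the set): holds — descendants of We are {Fq}; none are in {Bq}.
Condition 2 (every backdoor path blocked by {Bq}):
  P1: blocked at fork node Bq ∈ conditioning set.
{Bq} satisfies the backdoor criterion.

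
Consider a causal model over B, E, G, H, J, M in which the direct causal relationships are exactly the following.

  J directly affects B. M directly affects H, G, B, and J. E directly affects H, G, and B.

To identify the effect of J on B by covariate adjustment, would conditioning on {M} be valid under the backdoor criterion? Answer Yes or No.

Backdoor paths from J to B (paths whose first edge points into J):
  P1: J <- M -> H <- E -> B
  P2: J <- M -> B
  P3: J <- M -> G <- E -> B
Condition 1 (no descendant of J in the set): holds — descendants of J are {B}; none are in {M}.
Condition 2 (every backdoor path blocked by {M}):
  P1: blocked at fork node M ∈ conditioning set.
  P2: blocked at fork node M ∈ conditioning set.
  P3: blocked at fork node M ∈ conditioning set.
{M} satisfies the backdoor criterion.

Yes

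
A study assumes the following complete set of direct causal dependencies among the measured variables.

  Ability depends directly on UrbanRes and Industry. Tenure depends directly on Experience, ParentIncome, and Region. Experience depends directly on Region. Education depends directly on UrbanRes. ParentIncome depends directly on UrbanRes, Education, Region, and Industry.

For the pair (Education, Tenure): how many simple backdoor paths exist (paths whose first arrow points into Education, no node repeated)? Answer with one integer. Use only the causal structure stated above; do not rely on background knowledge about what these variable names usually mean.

A backdoor path from Education to Tenure is any simple undirected path whose first edge points into Education (i.e. leaves Education via a parent).
Parents of Education: {UrbanRes}.
Enumerating:
  P1: Education <- UrbanRes -> Ability <- Industry -> ParentIncome <- Region -> Experience -> Tenure
  P2: Education <- UrbanRes -> Ability <- Industry -> ParentIncome <- Region -> Tenure
  P3: Education <- UrbanRes -> Ability <- Industry -> ParentIncome -> Tenure
  P4: Education <- UrbanRes -> ParentIncome <- Region -> Experience -> Tenure
  P5: Education <- UrbanRes -> ParentIncome <- Region -> Tenure
  P6: Education <- UrbanRes -> ParentIncome -> Tenure
That exhausts the simple backdoor paths. Count: 6.

6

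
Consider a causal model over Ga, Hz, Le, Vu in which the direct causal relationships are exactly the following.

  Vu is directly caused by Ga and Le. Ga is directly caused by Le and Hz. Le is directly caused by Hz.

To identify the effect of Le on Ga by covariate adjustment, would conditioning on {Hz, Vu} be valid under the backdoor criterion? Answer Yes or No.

No

Backdoor paths from Le to Ga (paths whose first edge points into Le):
  P1: Le <- Hz -> Ga
Condition 1 (no descendant of Le in the set): FAILS — Vu is a descendant of Le.
Condition 2 (every backdoor path blocked by {Hz, Vu}):
  P1: blocked at fork node Hz ∈ conditioning set.
{Hz, Vu} does not satisfy the backdoor criterion.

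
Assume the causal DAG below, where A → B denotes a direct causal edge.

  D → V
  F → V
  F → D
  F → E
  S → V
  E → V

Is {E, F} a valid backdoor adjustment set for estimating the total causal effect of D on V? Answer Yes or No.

Yes

Backdoor paths from D to V (paths whose first edge points into D):
  P1: D <- F -> E -> V
  P2: D <- F -> V
Condition 1 (no descendant of D in the set): holds — descendants of D are {V}; none are in {E, F}.
Condition 2 (every backdoor path blocked by {E, F}):
  P1: blocked at fork node F ∈ conditioning set.
  P2: blocked at fork node F ∈ conditioning set.
{E, F} satisfies the backdoor criterion.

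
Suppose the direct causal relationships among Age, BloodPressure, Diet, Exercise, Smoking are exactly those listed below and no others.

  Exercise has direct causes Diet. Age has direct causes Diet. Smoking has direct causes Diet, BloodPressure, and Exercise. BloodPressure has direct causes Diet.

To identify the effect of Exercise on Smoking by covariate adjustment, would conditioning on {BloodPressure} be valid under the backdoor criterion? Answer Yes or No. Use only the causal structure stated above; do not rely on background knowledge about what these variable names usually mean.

No

Backdoor paths from Exercise to Smoking (paths whose first edge points into Exercise):
  P1: Exercise <- Diet -> BloodPressure -> Smoking
  P2: Exercise <- Diet -> Smoking
Condition 1 (no descendant of Exercise in the set): holds — descendants of Exercise are {Smoking}; none are in {BloodPressure}.
Condition 2 (every backdoor path blocked by {BloodPressure}):
  P1: blocked at chain node BloodPressure ∈ conditioning set.
  P2: open — no interior node is in the conditioning set.
{BloodPressure} does not satisfy the backdoor criterion.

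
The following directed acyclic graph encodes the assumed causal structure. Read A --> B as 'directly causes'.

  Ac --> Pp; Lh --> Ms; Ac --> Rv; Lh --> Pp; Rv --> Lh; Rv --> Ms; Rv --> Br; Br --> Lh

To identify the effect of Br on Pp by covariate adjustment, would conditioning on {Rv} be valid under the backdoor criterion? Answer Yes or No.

Backdoor paths from Br to Pp (paths whose first edge points into Br):
  P1: Br <- Rv <- Ac -> Pp
  P2: Br <- Rv -> Lh -> Pp
  P3: Br <- Rv -> Ms <- Lh -> Pp
Condition 1 (no descendant of Br in the set): holds — descendants of Br are {Lh, Ms, Pp}; none are in {Rv}.
Condition 2 (every backdoor path blocked by {Rv}):
  P1: blocked at chain node Rv ∈ conditioning set.
  P2: blocked at fork node Rv ∈ conditioning set.
  P3: blocked at fork node Rv ∈ conditioning set.
{Rv} satisfies the backdoor criterion.

Yes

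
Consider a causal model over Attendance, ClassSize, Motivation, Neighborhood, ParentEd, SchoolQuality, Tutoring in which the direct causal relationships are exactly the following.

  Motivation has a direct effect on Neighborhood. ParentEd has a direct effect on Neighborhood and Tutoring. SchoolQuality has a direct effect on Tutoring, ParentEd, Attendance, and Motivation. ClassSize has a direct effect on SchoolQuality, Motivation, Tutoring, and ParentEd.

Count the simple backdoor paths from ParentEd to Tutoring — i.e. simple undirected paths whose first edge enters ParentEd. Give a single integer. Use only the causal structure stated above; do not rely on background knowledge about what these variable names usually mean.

6

A backdoor path from ParentEd to Tutoring is any simple undirected path whose first edge points into ParentEd (i.e. leaves ParentEd via a parent).
Parents of ParentEd: {ClassSize, SchoolQuality}.
Enumerating:
  P1: ParentEd <- ClassSize -> SchoolQuality -> Tutoring
  P2: ParentEd <- ClassSize -> Motivation <- SchoolQuality -> Tutoring
  P3: ParentEd <- ClassSize -> Tutoring
  P4: ParentEd <- SchoolQuality <- ClassSize -> Tutoring
  P5: ParentEd <- SchoolQuality -> Motivation <- ClassSize -> Tutoring
  P6: ParentEd <- SchoolQuality -> Tutoring
That exhausts the simple backdoor paths. Count: 6.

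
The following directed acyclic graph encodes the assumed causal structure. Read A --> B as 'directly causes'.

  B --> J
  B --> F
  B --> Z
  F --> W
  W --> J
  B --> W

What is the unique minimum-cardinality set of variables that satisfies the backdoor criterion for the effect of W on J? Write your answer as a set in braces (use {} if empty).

Variables eligible for adjustment (non-descendants of W, excluding W and J): {B, F, Z}.
Backdoor paths from W to J:
  P1: W <- B -> J
  P2: W <- F <- B -> J
The empty set is not sufficient: P1 (W <- B -> J) has no collider blocking it and no conditioned non-collider, so it is open.
Try {B}:
  P1: blocked at fork node B ∈ conditioning set.
  P2: blocked at fork node B ∈ conditioning set.
{B} contains no descendant of W and blocks every backdoor path.
No other singleton works — e.g. {F} leaves P1 open — so {B} is the unique smallest valid adjustment set.

{B}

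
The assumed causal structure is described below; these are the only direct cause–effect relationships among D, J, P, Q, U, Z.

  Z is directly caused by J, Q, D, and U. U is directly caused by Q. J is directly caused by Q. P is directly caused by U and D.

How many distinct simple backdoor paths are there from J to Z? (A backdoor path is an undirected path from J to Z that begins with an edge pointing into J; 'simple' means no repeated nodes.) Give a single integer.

3

A backdoor path from J to Z is any simple undirected path whose first edge points into J (i.e. leaves J via a parent).
Parents of J: {Q}.
Enumerating:
  P1: J <- Q -> U -> Z
  P2: J <- Q -> U -> P <- D -> Z
  P3: J <- Q -> Z
That exhausts the simple backdoor paths. Count: 3.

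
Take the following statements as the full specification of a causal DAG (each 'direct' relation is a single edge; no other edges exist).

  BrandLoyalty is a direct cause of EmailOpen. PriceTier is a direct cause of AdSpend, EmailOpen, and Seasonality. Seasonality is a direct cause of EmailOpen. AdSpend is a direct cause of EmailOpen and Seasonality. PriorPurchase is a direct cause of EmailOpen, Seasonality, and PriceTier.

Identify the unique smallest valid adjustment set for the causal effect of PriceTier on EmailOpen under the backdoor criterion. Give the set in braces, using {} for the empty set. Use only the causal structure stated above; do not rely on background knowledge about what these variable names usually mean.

{PriorPurchase}

Variables eligible for adjustment (non-descendants of PriceTier, excluding PriceTier and EmailOpen): {BrandLoyalty, PriorPurchase}.
Backdoor paths from PriceTier to EmailOpen:
  P1: PriceTier <- PriorPurchase -> Seasonality <- AdSpend -> EmailOpen
  P2: PriceTier <- PriorPurchase -> Seasonality -> EmailOpen
  P3: PriceTier <- PriorPurchase -> EmailOpen
The empty set is not sufficient: P2 (PriceTier <- PriorPurchase -> Seasonality -> EmailOpen) has no collider blocking it and no conditioned non-collider, so it is open.
Try {PriorPurchase}:
  P1: blocked at fork node PriorPurchase ∈ conditioning set.
  P2: blocked at fork node PriorPurchase ∈ conditioning set.
  P3: blocked at fork node PriorPurchase ∈ conditioning set.
{PriorPurchase} contains no descendant of PriceTier and blocks every backdoor path.
No other singleton works — e.g. {BrandLoyalty} leaves P2 open — so {PriorPurchase} is the unique smallest valid adjustment set.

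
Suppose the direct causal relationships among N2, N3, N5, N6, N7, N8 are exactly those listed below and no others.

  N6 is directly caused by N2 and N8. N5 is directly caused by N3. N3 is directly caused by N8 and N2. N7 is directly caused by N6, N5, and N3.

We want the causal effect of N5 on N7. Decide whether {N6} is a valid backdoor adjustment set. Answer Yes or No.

No

Backdoor paths from N5 to N7 (paths whose first edge points into N5):
  P1: N5 <- N3 <- N2 -> N6 -> N7
  P2: N5 <- N3 <- N8 -> N6 -> N7
  P3: N5 <- N3 -> N7
Condition 1 (no descendant of N5 in the set): holds — descendants of N5 are {N7}; none are in {N6}.
Condition 2 (every backdoor path blocked by {N6}):
  P1: blocked at chain node N6 ∈ conditioning set.
  P2: blocked at chain node N6 ∈ conditioning set.
  P3: open — no interior node is in the conditioning set.
{N6} does not satisfy the backdoor criterion.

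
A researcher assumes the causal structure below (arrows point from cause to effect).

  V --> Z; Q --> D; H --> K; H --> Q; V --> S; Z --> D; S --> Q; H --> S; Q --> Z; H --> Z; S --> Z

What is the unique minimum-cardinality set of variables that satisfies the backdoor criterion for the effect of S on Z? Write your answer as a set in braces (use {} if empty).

{H, V}

Variables eligible for adjustment (non-descendants of S, excluding S and Z): {H, K, V}.
Backdoor paths from S to Z:
  P1: S <- H -> Q -> Z
  P2: S <- H -> Q -> D <- Z
  P3: S <- H -> Z
  P4: S <- V -> Z
The empty set is not sufficient: P1 (S <- H -> Q -> Z) has no collider blocking it and no conditioned non-collider, so it is open.
Try {H, V}:
  P1: blocked at fork node H ∈ conditioning set.
  P2: blocked at fork node H ∈ conditioning set.
  P3: blocked at fork node H ∈ conditioning set.
  P4: blocked at fork node V ∈ conditioning set.
{H, V} contains no descendant of S and blocks every backdoor path.
Every element of {H, V} is needed (dropping H leaves P1 open; dropping V leaves P4 open), so no proper subset is valid.
Among all size-2 subsets of the eligible variables, only {H, V} blocks every backdoor path, so it is the unique smallest valid adjustment set.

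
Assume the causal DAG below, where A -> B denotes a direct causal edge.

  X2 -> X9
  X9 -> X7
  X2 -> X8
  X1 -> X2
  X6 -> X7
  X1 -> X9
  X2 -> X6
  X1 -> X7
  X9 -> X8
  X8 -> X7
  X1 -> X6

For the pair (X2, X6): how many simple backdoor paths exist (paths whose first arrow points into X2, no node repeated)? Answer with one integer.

A backdoor path from X2 to X6 is any simple undirected path whose first edge points into X2 (i.e. leaves X2 via a parent).
Parents of X2: {X1}.
Enumerating:
  P1: X2 <- X1 -> X6
  P2: X2 <- X1 -> X9 -> X8 -> X7 <- X6
  P3: X2 <- X1 -> X9 -> X7 <- X6
  P4: X2 <- X1 -> X7 <- X6
That exhausts the simple backdoor paths. Count: 4.

4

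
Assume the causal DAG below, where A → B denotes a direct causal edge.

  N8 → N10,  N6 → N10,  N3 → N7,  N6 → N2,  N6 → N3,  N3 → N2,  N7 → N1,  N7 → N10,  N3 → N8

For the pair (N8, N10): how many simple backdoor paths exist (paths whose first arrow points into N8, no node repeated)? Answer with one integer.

3

A backdoor path from N8 to N10 is any simple undirected path whose first edge points into N8 (i.e. leaves N8 via a parent).
Parents of N8: {N3}.
Enumerating:
  P1: N8 <- N3 <- N6 -> N10
  P2: N8 <- N3 -> N2 <- N6 -> N10
  P3: N8 <- N3 -> N7 -> N10
That exhausts the simple backdoor paths. Count: 3.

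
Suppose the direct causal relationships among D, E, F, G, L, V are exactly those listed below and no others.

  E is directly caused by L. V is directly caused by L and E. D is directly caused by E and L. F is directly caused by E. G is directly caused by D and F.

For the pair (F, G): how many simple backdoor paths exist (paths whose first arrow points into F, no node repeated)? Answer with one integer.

3

A backdoor path from F to G is any simple undirected path whose first edge points into F (i.e. leaves F via a parent).
Parents of F: {E}.
Enumerating:
  P1: F <- E <- L -> D -> G
  P2: F <- E -> V <- L -> D -> G
  P3: F <- E -> D -> G
That exhausts the simple backdoor paths. Count: 3.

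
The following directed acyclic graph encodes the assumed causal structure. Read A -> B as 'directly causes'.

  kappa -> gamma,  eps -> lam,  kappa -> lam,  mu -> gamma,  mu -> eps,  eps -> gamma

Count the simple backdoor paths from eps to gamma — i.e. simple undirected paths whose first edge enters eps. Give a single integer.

1

A backdoor path from eps to gamma is any simple undirected path whose first edge points into eps (i.e. leaves eps via a parent).
Parents of eps: {mu}.
Enumerating:
  P1: eps <- mu -> gamma
That exhausts the simple backdoor paths. Count: 1.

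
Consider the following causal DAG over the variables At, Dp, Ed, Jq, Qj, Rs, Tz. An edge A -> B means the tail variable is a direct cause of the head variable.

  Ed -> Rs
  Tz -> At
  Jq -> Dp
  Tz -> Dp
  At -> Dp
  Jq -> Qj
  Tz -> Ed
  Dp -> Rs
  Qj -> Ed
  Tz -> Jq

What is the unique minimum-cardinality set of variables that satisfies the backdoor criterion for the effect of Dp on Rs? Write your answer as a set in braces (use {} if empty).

Variables eligible for adjustment (non-descendants of Dp, excluding Dp and Rs): {At, Ed, Jq, Qj, Tz}.
Backdoor paths from Dp to Rs:
  P1: Dp <- Tz -> Jq -> Qj -> Ed -> Rs
  P2: Dp <- Tz -> Ed -> Rs
  P3: Dp <- Jq <- Tz -> Ed -> Rs
  P4: Dp <- Jq -> Qj -> Ed -> Rs
  P5: Dp <- At <- Tz -> Jq -> Qj -> Ed -> Rs
  P6: Dp <- At <- Tz -> Ed -> Rs
The empty set is not sufficient: P1 (Dp <- Tz -> Jq -> Qj -> Ed -> Rs) has no collider blocking it and no conditioned non-collider, so it is open.
Try {Ed}:
  P1: blocked at chain node Ed ∈ conditioning set.
  P2: blocked at chain node Ed ∈ conditioning set.
  P3: blocked at chain node Ed ∈ conditioning set.
  P4: blocked at chain node Ed ∈ conditioning set.
  P5: blocked at chain node Ed ∈ conditioning set.
  P6: blocked at chain node Ed ∈ conditioning set.
{Ed} contains no descendant of Dp and blocks every backdoor path.
No other singleton works — e.g. {Tz} leaves P4 open — so {Ed} is the unique smallest valid adjustment set.

{Ed}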